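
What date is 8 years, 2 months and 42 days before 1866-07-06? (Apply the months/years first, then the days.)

March 25, 1858

Subtracting 8 years, 2 months and 42 days from July 6, 1866: first the month/year part, then the days.
-8 years → 1858; month 7 − 2 = 5 → May 1858.
Day 6 is valid in May, giving May 6, 1858.
Now subtract 42 days from May 6, 1858.
Going back 6 days from May 6, 1858 reaches the end of the previous month; 42 − 6 = 36 left.
April 1858 has 30 days: 36 − 30 = 6 left.
March 1858 has 31 days; 31 − 6 = 25 → March 25, 1858.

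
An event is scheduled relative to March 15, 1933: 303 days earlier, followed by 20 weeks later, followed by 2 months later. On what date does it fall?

Subtracting 303 days from March 15, 1933:
Going back 15 days from March 15, 1933 reaches the end of the previous month; 303 − 15 = 288 left.
February 1933 has 28 days (1933 is not a leap year): 288 − 28 = 260 left.
January 1933 has 31 days: 260 − 31 = 229 left.
December 1932 has 31 days: 229 − 31 = 198 left.
November 1932 has 30 days: 198 − 30 = 168 left.
October 1932 has 31 days: 168 − 31 = 137 left.
September 1932 has 30 days: 137 − 30 = 107 left.
August 1932 has 31 days: 107 − 31 = 76 left.
July 1932 has 31 days: 76 − 31 = 45 left.
June 1932 has 30 days: 45 − 30 = 15 left.
May 1932 has 31 days; 31 − 15 = 16 → May 16, 1932.
Advancing 20 weeks (= 140 days) from May 16, 1932:
May has 31 days, so 31 − 16 = 15 days remain after May 16, 1932; 140 − 15 = 125 left.
June 1932 has 30 days: 125 − 30 = 95 left.
July 1932 has 31 days: 95 − 31 = 64 left.
August 1932 has 31 days: 64 − 31 = 33 left.
September 1932 has 30 days: 33 − 30 = 3 left.
3 days into October 1932 → October 3, 1932.
Adding 2 months from October 3, 1932:
month 10 + 2 = 12 → December 1932.
Day 3 is valid in December, giving December 3, 1932.

December 3, 1932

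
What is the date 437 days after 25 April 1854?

Advancing 437 days from April 25, 1854.
April has 30 days, so 30 − 25 = 5 days remain after April 25, 1854; 437 − 5 = 432 left.
May 1854 has 31 days: 432 − 31 = 401 left.
June 1854 has 30 days: 401 − 30 = 371 left.
July 1854 has 31 days: 371 − 31 = 340 left.
August 1854 has 31 days: 340 − 31 = 309 left.
September 1854 has 30 days: 309 − 30 = 279 left.
October 1854 has 31 days: 279 − 31 = 248 left.
November 1854 has 30 days: 248 − 30 = 218 left.
December 1854 has 31 days: 218 − 31 = 187 left.
January 1855 has 31 days: 187 − 31 = 156 left.
February 1855 has 28 days (1855 is not a leap year): 156 − 28 = 128 left.
March 1855 has 31 days: 128 − 31 = 97 left.
April 1855 has 30 days: 97 − 30 = 67 left.
May 1855 has 31 days: 67 − 31 = 36 left.
June 1855 has 30 days: 36 − 30 = 6 left.
6 days into July 1855 → July 6, 1855.

July 6, 1855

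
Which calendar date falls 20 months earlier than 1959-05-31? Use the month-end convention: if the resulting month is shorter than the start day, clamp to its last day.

Going back 20 months from May 31, 1959.
month 5 − 20 = -15, which is month 9 of year 1957 → September 1957.
September 1957 has only 30 days and the start was day 31, so the date clamps to September 30, 1957.

September 30, 1957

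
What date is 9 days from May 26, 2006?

June 4, 2006

Counting forward 9 days from May 26, 2006.
May has 31 days, so 31 − 26 = 5 days remain after May 26, 2006; 9 − 5 = 4 left.
4 days into June 2006 → June 4, 2006.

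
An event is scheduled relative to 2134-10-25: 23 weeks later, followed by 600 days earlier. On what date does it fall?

Advancing 23 weeks (= 161 days) from October 25, 2134:
October has 31 days, so 31 − 25 = 6 days remain after October 25, 2134; 161 − 6 = 155 left.
November 2134 has 30 days: 155 − 30 = 125 left.
December 2134 has 31 days: 125 − 31 = 94 left.
January 2135 has 31 days: 94 − 31 = 63 left.
February 2135 has 28 days (2135 is not a leap year): 63 − 28 = 35 left.
March 2135 has 31 days: 35 − 31 = 4 left.
4 days into April 2135 → April 4, 2135.
Subtracting 600 days from April 4, 2135:
Going back 4 days from April 4, 2135 reaches the end of the previous month; 600 − 4 = 596 left.
March 2135 has 31 days: 596 − 31 = 565 left.
February 2135 has 28 days (2135 is not a leap year): 565 − 28 = 537 left.
January 2135 has 31 days: 537 − 31 = 506 left.
December 2134 has 31 days: 506 − 31 = 475 left.
November 2134 has 30 days: 475 − 30 = 445 left.
October 2134 has 31 days: 445 − 31 = 414 left.
September 2134 has 30 days: 414 − 30 = 384 left.
August 2134 has 31 days: 384 − 31 = 353 left.
July 2134 has 31 days: 353 − 31 = 322 left.
June 2134 has 30 days: 322 − 30 = 292 left.
May 2134 has 31 days: 292 − 31 = 261 left.
April 2134 has 30 days: 261 − 30 = 231 left.
March 2134 has 31 days: 231 − 31 = 200 left.
February 2134 has 28 days (2134 is not a leap year): 200 − 28 = 172 left.
January 2134 has 31 days: 172 − 31 = 141 left.
December 2133 has 31 days: 141 − 31 = 110 left.
November 2133 has 30 days: 110 − 30 = 80 left.
October 2133 has 31 days: 80 − 31 = 49 left.
September 2133 has 30 days: 49 − 30 = 19 left.
August 2133 has 31 days; 31 − 19 = 12 → August 12, 2133.

August 12, 2133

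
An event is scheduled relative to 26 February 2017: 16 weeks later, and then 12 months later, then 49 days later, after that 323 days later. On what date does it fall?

Counting forward 16 weeks (= 112 days) from February 26, 2017:
February has 28 days, so 28 − 26 = 2 days remain after February 26, 2017; 112 − 2 = 110 left.
March 2017 has 31 days: 110 − 31 = 79 left.
April 2017 has 30 days: 79 − 30 = 49 left.
May 2017 has 31 days: 49 − 31 = 18 left.
18 days into June 2017 → June 18, 2017.
Advancing 12 months from June 18, 2017:
month 6 + 12 = 18, which is month 6 of year 2018 → June 2018.
Day 18 is valid in June, giving June 18, 2018.
Advancing 49 days from June 18, 2018:
June has 30 days, so 30 − 18 = 12 days remain after June 18, 2018; 49 − 12 = 37 left.
July 2018 has 31 days: 37 − 31 = 6 left.
6 days into August 2018 → August 6, 2018.
Counting forward 323 days from August 6, 2018:
August has 31 days, so 31 − 6 = 25 days remain after August 6, 2018; 323 − 25 = 298 left.
September 2018 has 30 days: 298 − 30 = 268 left.
October 2018 has 31 days: 268 − 31 = 237 left.
November 2018 has 30 days: 237 − 30 = 207 left.
December 2018 has 31 days: 207 − 31 = 176 left.
January 2019 has 31 days: 176 − 31 = 145 left.
February 2019 has 28 days (2019 is not a leap year): 145 − 28 = 117 left.
March 2019 has 31 days: 117 − 31 = 86 left.
April 2019 has 30 days: 86 − 30 = 56 left.
May 2019 has 31 days: 56 − 31 = 25 left.
25 days into June 2019 → June 25, 2019.

June 25, 2019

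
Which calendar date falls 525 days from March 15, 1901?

August 22, 1902

Counting forward 525 days from March 15, 1901.
March has 31 days, so 31 − 15 = 16 days remain after March 15, 1901; 525 − 16 = 509 left.
April 1901 has 30 days: 509 − 30 = 479 left.
May 1901 has 31 days: 479 − 31 = 448 left.
June 1901 has 30 days: 448 − 30 = 418 left.
July 1901 has 31 days: 418 − 31 = 387 left.
August 1901 has 31 days: 387 − 31 = 356 left.
September 1901 has 30 days: 356 − 30 = 326 left.
October 1901 has 31 days: 326 − 31 = 295 left.
November 1901 has 30 days: 295 − 30 = 265 left.
December 1901 has 31 days: 265 − 31 = 234 left.
January 1902 has 31 days: 234 − 31 = 203 left.
February 1902 has 28 days (1902 is not a leap year): 203 − 28 = 175 left.
March 1902 has 31 days: 175 − 31 = 144 left.
April 1902 has 30 days: 144 − 30 = 114 left.
May 1902 has 31 days: 114 − 31 = 83 left.
June 1902 has 30 days: 83 − 30 = 53 left.
July 1902 has 31 days: 53 − 31 = 22 left.
22 days into August 1902 → August 22, 1902.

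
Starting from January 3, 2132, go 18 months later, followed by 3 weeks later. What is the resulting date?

Counting forward 18 months from January 3, 2132:
month 1 + 18 = 19, which is month 7 of year 2133 → July 2133.
Day 3 is valid in July, giving July 3, 2133.
Advancing 3 weeks (= 21 days) from July 3, 2133:
July has 31 days; 3 + 21 = 24, still in July.

July 24, 2133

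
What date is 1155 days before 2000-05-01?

Counting back 1155 days from May 1, 2000.
Going back 1 day from May 1, 2000 reaches the end of the previous month; 1155 − 1 = 1154 left.
April 2000 has 30 days: 1154 − 30 = 1124 left.
March 2000 has 31 days: 1124 − 31 = 1093 left.
February 2000 has 29 days (2000 is a leap year (divisible by 400)): 1093 − 29 = 1064 left.
January 2000 has 31 days: 1064 − 31 = 1033 left.
December 1999 has 31 days: 1033 − 31 = 1002 left.
November 1999 has 30 days: 1002 − 30 = 972 left.
October 1999 has 31 days: 972 − 31 = 941 left.
September 1999 has 30 days: 941 − 30 = 911 left.
August 1999 has 31 days: 911 − 31 = 880 left.
July 1999 has 31 days: 880 − 31 = 849 left.
June 1999 has 30 days: 849 − 30 = 819 left.
May 1999 has 31 days: 819 − 31 = 788 left.
April 1999 has 30 days: 788 − 30 = 758 left.
March 1999 has 31 days: 758 − 31 = 727 left.
February 1999 has 28 days (1999 is not a leap year): 727 − 28 = 699 left.
January 1999 has 31 days: 699 − 31 = 668 left.
December 1998 has 31 days: 668 − 31 = 637 left.
November 1998 has 30 days: 637 − 30 = 607 left.
October 1998 has 31 days: 607 − 31 = 576 left.
September 1998 has 30 days: 576 − 30 = 546 left.
August 1998 has 31 days: 546 − 31 = 515 left.
July 1998 has 31 days: 515 − 31 = 484 left.
June 1998 has 30 days: 484 − 30 = 454 left.
May 1998 has 31 days: 454 − 31 = 423 left.
April 1998 has 30 days: 423 − 30 = 393 left.
March 1998 has 31 days: 393 − 31 = 362 left.
February 1998 has 28 days (1998 is not a leap year): 362 − 28 = 334 left.
January 1998 has 31 days: 334 − 31 = 303 left.
December 1997 has 31 days: 303 − 31 = 272 left.
November 1997 has 30 days: 272 − 30 = 242 left.
October 1997 has 31 days: 242 − 31 = 211 left.
September 1997 has 30 days: 211 − 30 = 181 left.
August 1997 has 31 days: 181 − 31 = 150 left.
July 1997 has 31 days: 150 − 31 = 119 left.
June 1997 has 30 days: 119 − 30 = 89 left.
May 1997 has 31 days: 89 − 31 = 58 left.
April 1997 has 30 days: 58 − 30 = 28 left.
March 1997 has 31 days; 31 − 28 = 3 → March 3, 1997.

March 3, 1997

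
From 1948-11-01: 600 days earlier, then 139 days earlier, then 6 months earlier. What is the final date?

Counting back 600 days from November 1, 1948:
Going back 1 day from November 1, 1948 reaches the end of the previous month; 600 − 1 = 599 left.
October 1948 has 31 days: 599 − 31 = 568 left.
September 1948 has 30 days: 568 − 30 = 538 left.
August 1948 has 31 days: 538 − 31 = 507 left.
July 1948 has 31 days: 507 − 31 = 476 left.
June 1948 has 30 days: 476 − 30 = 446 left.
May 1948 has 31 days: 446 − 31 = 415 left.
April 1948 has 30 days: 415 − 30 = 385 left.
March 1948 has 31 days: 385 − 31 = 354 left.
February 1948 has 29 days (1948 is a leap year): 354 − 29 = 325 left.
January 1948 has 31 days: 325 − 31 = 294 left.
December 1947 has 31 days: 294 − 31 = 263 left.
November 1947 has 30 days: 263 − 30 = 233 left.
October 1947 has 31 days: 233 − 31 = 202 left.
September 1947 has 30 days: 202 − 30 = 172 left.
August 1947 has 31 days: 172 − 31 = 141 left.
July 1947 has 31 days: 141 − 31 = 110 left.
June 1947 has 30 days: 110 − 30 = 80 left.
May 1947 has 31 days: 80 − 31 = 49 left.
April 1947 has 30 days: 49 − 30 = 19 left.
March 1947 has 31 days; 31 − 19 = 12 → March 12, 1947.
Going back 139 days from March 12, 1947:
Going back 12 days from March 12, 1947 reaches the end of the previous month; 139 − 12 = 127 left.
February 1947 has 28 days (1947 is not a leap year): 127 − 28 = 99 left.
January 1947 has 31 days: 99 − 31 = 68 left.
December 1946 has 31 days: 68 − 31 = 37 left.
November 1946 has 30 days: 37 − 30 = 7 left.
October 1946 has 31 days; 31 − 7 = 24 → October 24, 1946.
Going back 6 months from October 24, 1946:
month 10 − 6 = 4 → April 1946.
Day 24 is valid in April, giving April 24, 1946.

April 24, 1946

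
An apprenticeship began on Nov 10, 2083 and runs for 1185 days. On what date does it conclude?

Counting forward 1185 days from November 10, 2083.
November has 30 days, so 30 − 10 = 20 days remain after November 10, 2083; 1185 − 20 = 1165 left.
December 2083 has 31 days: 1165 − 31 = 1134 left.
January 2084 has 31 days: 1134 − 31 = 1103 left.
February 2084 has 29 days (2084 is a leap year): 1103 − 29 = 1074 left.
March 2084 has 31 days: 1074 − 31 = 1043 left.
April 2084 has 30 days: 1043 − 30 = 1013 left.
May 2084 has 31 days: 1013 − 31 = 982 left.
June 2084 has 30 days: 982 − 30 = 952 left.
July 2084 has 31 days: 952 − 31 = 921 left.
August 2084 has 31 days: 921 − 31 = 890 left.
September 2084 has 30 days: 890 − 30 = 860 left.
October 2084 has 31 days: 860 − 31 = 829 left.
November 2084 has 30 days: 829 − 30 = 799 left.
December 2084 has 31 days: 799 − 31 = 768 left.
January 2085 has 31 days: 768 − 31 = 737 left.
February 2085 has 28 days (2085 is not a leap year): 737 − 28 = 709 left.
March 2085 has 31 days: 709 − 31 = 678 left.
April 2085 has 30 days: 678 − 30 = 648 left.
May 2085 has 31 days: 648 − 31 = 617 left.
June 2085 has 30 days: 617 − 30 = 587 left.
July 2085 has 31 days: 587 − 31 = 556 left.
August 2085 has 31 days: 556 − 31 = 525 left.
September 2085 has 30 days: 525 − 30 = 495 left.
October 2085 has 31 days: 495 − 31 = 464 left.
November 2085 has 30 days: 464 − 30 = 434 left.
December 2085 has 31 days: 434 − 31 = 403 left.
January 2086 has 31 days: 403 − 31 = 372 left.
February 2086 has 28 days (2086 is not a leap year): 372 − 28 = 344 left.
March 2086 has 31 days: 344 − 31 = 313 left.
April 2086 has 30 days: 313 − 30 = 283 left.
May 2086 has 31 days: 283 − 31 = 252 left.
June 2086 has 30 days: 252 − 30 = 222 left.
July 2086 has 31 days: 222 − 31 = 191 left.
August 2086 has 31 days: 191 − 31 = 160 left.
September 2086 has 30 days: 160 − 30 = 130 left.
October 2086 has 31 days: 130 − 31 = 99 left.
November 2086 has 30 days: 99 − 30 = 69 left.
December 2086 has 31 days: 69 − 31 = 38 left.
January 2087 has 31 days: 38 − 31 = 7 left.
7 days into February 2087 → February 7, 2087.

February 7, 2087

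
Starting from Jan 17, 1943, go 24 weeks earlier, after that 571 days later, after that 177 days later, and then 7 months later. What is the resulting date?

March 19, 1945

Going back 24 weeks (= 168 days) from January 17, 1943:
Going back 17 days from January 17, 1943 reaches the end of the previous month; 168 − 17 = 151 left.
December 1942 has 31 days: 151 − 31 = 120 left.
November 1942 has 30 days: 120 − 30 = 90 left.
October 1942 has 31 days: 90 − 31 = 59 left.
September 1942 has 30 days: 59 − 30 = 29 left.
August 1942 has 31 days; 31 − 29 = 2 → August 2, 1942.
Adding 571 days from August 2, 1942:
August has 31 days, so 31 − 2 = 29 days remain after August 2, 1942; 571 − 29 = 542 left.
September 1942 has 30 days: 542 − 30 = 512 left.
October 1942 has 31 days: 512 − 31 = 481 left.
November 1942 has 30 days: 481 − 30 = 451 left.
December 1942 has 31 days: 451 − 31 = 420 left.
January 1943 has 31 days: 420 − 31 = 389 left.
February 1943 has 28 days (1943 is not a leap year): 389 − 28 = 361 left.
March 1943 has 31 days: 361 − 31 = 330 left.
April 1943 has 30 days: 330 − 30 = 300 left.
May 1943 has 31 days: 300 − 31 = 269 left.
June 1943 has 30 days: 269 − 30 = 239 left.
July 1943 has 31 days: 239 − 31 = 208 left.
August 1943 has 31 days: 208 − 31 = 177 left.
September 1943 has 30 days: 177 − 30 = 147 left.
October 1943 has 31 days: 147 − 31 = 116 left.
November 1943 has 30 days: 116 − 30 = 86 left.
December 1943 has 31 days: 86 − 31 = 55 left.
January 1944 has 31 days: 55 − 31 = 24 left.
24 days into February 1944 → February 24, 1944.
Counting forward 177 days from February 24, 1944:
February has 29 days, so 29 − 24 = 5 days remain after February 24, 1944; 177 − 5 = 172 left.
March 1944 has 31 days: 172 − 31 = 141 left.
April 1944 has 30 days: 141 − 30 = 111 left.
May 1944 has 31 days: 111 − 31 = 80 left.
June 1944 has 30 days: 80 − 30 = 50 left.
July 1944 has 31 days: 50 − 31 = 19 left.
19 days into August 1944 → August 19, 1944.
Adding 7 months from August 19, 1944:
month 8 + 7 = 15, which is month 3 of year 1945 → March 1945.
Day 19 is valid in March, giving March 19, 1945.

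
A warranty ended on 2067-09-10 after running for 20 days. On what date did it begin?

Counting back 20 days from September 10, 2067.
Going back 10 days from September 10, 2067 reaches the end of the previous month; 20 − 10 = 10 left.
August 2067 has 31 days; 31 − 10 = 21 → August 21, 2067.

August 21, 2067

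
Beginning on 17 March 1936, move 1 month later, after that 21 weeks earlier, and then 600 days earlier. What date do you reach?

Counting forward 1 month from March 17, 1936:
month 3 + 1 = 4 → April 1936.
Day 17 is valid in April, giving April 17, 1936.
Counting back 21 weeks (= 147 days) from April 17, 1936:
Going back 17 days from April 17, 1936 reaches the end of the previous month; 147 − 17 = 130 left.
March 1936 has 31 days: 130 − 31 = 99 left.
February 1936 has 29 days (1936 is a leap year): 99 − 29 = 70 left.
January 1936 has 31 days: 70 − 31 = 39 left.
December 1935 has 31 days: 39 − 31 = 8 left.
November 1935 has 30 days; 30 − 8 = 22 → November 22, 1935.
Going back 600 days from November 22, 1935:
Going back 22 days from November 22, 1935 reaches the end of the previous month; 600 − 22 = 578 left.
October 1935 has 31 days: 578 − 31 = 547 left.
September 1935 has 30 days: 547 − 30 = 517 left.
August 1935 has 31 days: 517 − 31 = 486 left.
July 1935 has 31 days: 486 − 31 = 455 left.
June 1935 has 30 days: 455 − 30 = 425 left.
May 1935 has 31 days: 425 − 31 = 394 left.
April 1935 has 30 days: 394 − 30 = 364 left.
March 1935 has 31 days: 364 − 31 = 333 left.
February 1935 has 28 days (1935 is not a leap year): 333 − 28 = 305 left.
January 1935 has 31 days: 305 − 31 = 274 left.
December 1934 has 31 days: 274 − 31 = 243 left.
November 1934 has 30 days: 243 − 30 = 213 left.
October 1934 has 31 days: 213 − 31 = 182 left.
September 1934 has 30 days: 182 − 30 = 152 left.
August 1934 has 31 days: 152 − 31 = 121 left.
July 1934 has 31 days: 121 − 31 = 90 left.
June 1934 has 30 days: 90 − 30 = 60 left.
May 1934 has 31 days: 60 − 31 = 29 left.
April 1934 has 30 days; 30 − 29 = 1 → April 1, 1934.

April 1, 1934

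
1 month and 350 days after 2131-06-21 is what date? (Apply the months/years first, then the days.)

Advancing 1 month and 350 days from June 21, 2131: first the month/year part, then the days.
month 6 + 1 = 7 → July 2131.
Day 21 is valid in July, giving July 21, 2131.
Now add 350 days from July 21, 2131.
July has 31 days, so 31 − 21 = 10 days remain after July 21, 2131; 350 − 10 = 340 left.
August 2131 has 31 days: 340 − 31 = 309 left.
September 2131 has 30 days: 309 − 30 = 279 left.
October 2131 has 31 days: 279 − 31 = 248 left.
November 2131 has 30 days: 248 − 30 = 218 left.
December 2131 has 31 days: 218 − 31 = 187 left.
January 2132 has 31 days: 187 − 31 = 156 left.
February 2132 has 29 days (2132 is a leap year): 156 − 29 = 127 left.
March 2132 has 31 days: 127 − 31 = 96 left.
April 2132 has 30 days: 96 − 30 = 66 left.
May 2132 has 31 days: 66 − 31 = 35 left.
June 2132 has 30 days: 35 − 30 = 5 left.
5 days into July 2132 → July 5, 2132.

July 5, 2132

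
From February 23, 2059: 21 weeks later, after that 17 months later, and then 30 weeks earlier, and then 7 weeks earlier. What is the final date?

April 5, 2060

Advancing 21 weeks (= 147 days) from February 23, 2059:
February has 28 days, so 28 − 23 = 5 days remain after February 23, 2059; 147 − 5 = 142 left.
March 2059 has 31 days: 142 − 31 = 111 left.
April 2059 has 30 days: 111 − 30 = 81 left.
May 2059 has 31 days: 81 − 31 = 50 left.
June 2059 has 30 days: 50 − 30 = 20 left.
20 days into July 2059 → July 20, 2059.
Advancing 17 months from July 20, 2059:
month 7 + 17 = 24, which is month 12 of year 2060 → December 2060.
Day 20 is valid in December, giving December 20, 2060.
Subtracting 30 weeks (= 210 days) from December 20, 2060:
Going back 20 days from December 20, 2060 reaches the end of the previous month; 210 − 20 = 190 left.
November 2060 has 30 days: 190 − 30 = 160 left.
October 2060 has 31 days: 160 − 31 = 129 left.
September 2060 has 30 days: 129 − 30 = 99 left.
August 2060 has 31 days: 99 − 31 = 68 left.
July 2060 has 31 days: 68 − 31 = 37 left.
June 2060 has 30 days: 37 − 30 = 7 left.
May 2060 has 31 days; 31 − 7 = 24 → May 24, 2060.
Counting back 7 weeks (= 49 days) from May 24, 2060:
Going back 24 days from May 24, 2060 reaches the end of the previous month; 49 − 24 = 25 left.
April 2060 has 30 days; 30 − 25 = 5 → April 5, 2060.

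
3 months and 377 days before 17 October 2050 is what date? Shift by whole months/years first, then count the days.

Subtracting 3 months and 377 days from October 17, 2050: first the month/year part, then the days.
month 10 − 3 = 7 → July 2050.
Day 17 is valid in July, giving July 17, 2050.
Now subtract 377 days from July 17, 2050.
Going back 17 days from July 17, 2050 reaches the end of the previous month; 377 − 17 = 360 left.
June 2050 has 30 days: 360 − 30 = 330 left.
May 2050 has 31 days: 330 − 31 = 299 left.
April 2050 has 30 days: 299 − 30 = 269 left.
March 2050 has 31 days: 269 − 31 = 238 left.
February 2050 has 28 days (2050 is not a leap year): 238 − 28 = 210 left.
January 2050 has 31 days: 210 − 31 = 179 left.
December 2049 has 31 days: 179 − 31 = 148 left.
November 2049 has 30 days: 148 − 30 = 118 left.
October 2049 has 31 days: 118 − 31 = 87 left.
September 2049 has 30 days: 87 − 30 = 57 left.
August 2049 has 31 days: 57 − 31 = 26 left.
July 2049 has 31 days; 31 − 26 = 5 → July 5, 2049.

July 5, 2049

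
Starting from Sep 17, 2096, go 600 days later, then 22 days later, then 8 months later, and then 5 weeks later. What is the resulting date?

March 8, 2099

Advancing 600 days from September 17, 2096:
September has 30 days, so 30 − 17 = 13 days remain after September 17, 2096; 600 − 13 = 587 left.
October 2096 has 31 days: 587 − 31 = 556 left.
November 2096 has 30 days: 556 − 30 = 526 left.
December 2096 has 31 days: 526 − 31 = 495 left.
January 2097 has 31 days: 495 − 31 = 464 left.
February 2097 has 28 days (2097 is not a leap year): 464 − 28 = 436 left.
March 2097 has 31 days: 436 − 31 = 405 left.
April 2097 has 30 days: 405 − 30 = 375 left.
May 2097 has 31 days: 375 − 31 = 344 left.
June 2097 has 30 days: 344 − 30 = 314 left.
July 2097 has 31 days: 314 − 31 = 283 left.
August 2097 has 31 days: 283 − 31 = 252 left.
September 2097 has 30 days: 252 − 30 = 222 left.
October 2097 has 31 days: 222 − 31 = 191 left.
November 2097 has 30 days: 191 − 30 = 161 left.
December 2097 has 31 days: 161 − 31 = 130 left.
January 2098 has 31 days: 130 − 31 = 99 left.
February 2098 has 28 days (2098 is not a leap year): 99 − 28 = 71 left.
March 2098 has 31 days: 71 − 31 = 40 left.
April 2098 has 30 days: 40 − 30 = 10 left.
10 days into May 2098 → May 10, 2098.
Advancing 22 days from May 10, 2098:
May has 31 days, so 31 − 10 = 21 days remain after May 10, 2098; 22 − 21 = 1 left.
1 day into June 2098 → June 1, 2098.
Adding 8 months from June 1, 2098:
month 6 + 8 = 14, which is month 2 of year 2099 → February 2099.
Day 1 is valid in February, giving February 1, 2099.
Counting forward 5 weeks (= 35 days) from February 1, 2099:
February has 28 days, so 28 − 1 = 27 days remain after February 1, 2099; 35 − 27 = 8 left.
8 days into March 2099 → March 8, 2099.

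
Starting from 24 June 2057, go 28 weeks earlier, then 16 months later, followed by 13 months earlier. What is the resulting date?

March 10, 2057

Subtracting 28 weeks (= 196 days) from June 24, 2057:
Going back 24 days from June 24, 2057 reaches the end of the previous month; 196 − 24 = 172 left.
May 2057 has 31 days: 172 − 31 = 141 left.
April 2057 has 30 days: 141 − 30 = 111 left.
March 2057 has 31 days: 111 − 31 = 80 left.
February 2057 has 28 days (2057 is not a leap year): 80 − 28 = 52 left.
January 2057 has 31 days: 52 − 31 = 21 left.
December 2056 has 31 days; 31 − 21 = 10 → December 10, 2056.
Adding 16 months from December 10, 2056:
month 12 + 16 = 28, which is month 4 of year 2058 → April 2058.
Day 10 is valid in April, giving April 10, 2058.
Subtracting 13 months from April 10, 2058:
month 4 − 13 = -9, which is month 3 of year 2057 → March 2057.
Day 10 is valid in March, giving March 10, 2057.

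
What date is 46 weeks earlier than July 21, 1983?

September 2, 1982

Going back 46 weeks = 322 days from July 21, 1983.
Going back 21 days from July 21, 1983 reaches the end of the previous month; 322 − 21 = 301 left.
June 1983 has 30 days: 301 − 30 = 271 left.
May 1983 has 31 days: 271 − 31 = 240 left.
April 1983 has 30 days: 240 − 30 = 210 left.
March 1983 has 31 days: 210 − 31 = 179 left.
February 1983 has 28 days (1983 is not a leap year): 179 − 28 = 151 left.
January 1983 has 31 days: 151 − 31 = 120 left.
December 1982 has 31 days: 120 − 31 = 89 left.
November 1982 has 30 days: 89 − 30 = 59 left.
October 1982 has 31 days: 59 − 31 = 28 left.
September 1982 has 30 days; 30 − 28 = 2 → September 2, 1982.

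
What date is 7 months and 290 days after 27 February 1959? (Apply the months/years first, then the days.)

Advancing 7 months and 290 days from February 27, 1959: first the month/year part, then the days.
month 2 + 7 = 9 → September 1959.
Day 27 is valid in September, giving September 27, 1959.
Now add 290 days from September 27, 1959.
September has 30 days, so 30 − 27 = 3 days remain after September 27, 1959; 290 − 3 = 287 left.
October 1959 has 31 days: 287 − 31 = 256 left.
November 1959 has 30 days: 256 − 30 = 226 left.
December 1959 has 31 days: 226 − 31 = 195 left.
January 1960 has 31 days: 195 − 31 = 164 left.
February 1960 has 29 days (1960 is a leap year): 164 − 29 = 135 left.
March 1960 has 31 days: 135 − 31 = 104 left.
April 1960 has 30 days: 104 − 30 = 74 left.
May 1960 has 31 days: 74 − 31 = 43 left.
June 1960 has 30 days: 43 − 30 = 13 left.
13 days into July 1960 → July 13, 1960.

July 13, 1960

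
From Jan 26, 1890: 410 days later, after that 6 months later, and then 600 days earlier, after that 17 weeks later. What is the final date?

May 19, 1890

Counting forward 410 days from January 26, 1890:
January has 31 days, so 31 − 26 = 5 days remain after January 26, 1890; 410 − 5 = 405 left.
February 1890 has 28 days (1890 is not a leap year): 405 − 28 = 377 left.
March 1890 has 31 days: 377 − 31 = 346 left.
April 1890 has 30 days: 346 − 30 = 316 left.
May 1890 has 31 days: 316 − 31 = 285 left.
June 1890 has 30 days: 285 − 30 = 255 left.
July 1890 has 31 days: 255 − 31 = 224 left.
August 1890 has 31 days: 224 − 31 = 193 left.
September 1890 has 30 days: 193 − 30 = 163 left.
October 1890 has 31 days: 163 − 31 = 132 left.
November 1890 has 30 days: 132 − 30 = 102 left.
December 1890 has 31 days: 102 − 31 = 71 left.
January 1891 has 31 days: 71 − 31 = 40 left.
February 1891 has 28 days (1891 is not a leap year): 40 − 28 = 12 left.
12 days into March 1891 → March 12, 1891.
Adding 6 months from March 12, 1891:
month 3 + 6 = 9 → September 1891.
Day 12 is valid in September, giving September 12, 1891.
Subtracting 600 days from September 12, 1891:
Going back 12 days from September 12, 1891 reaches the end of the previous month; 600 − 12 = 588 left.
August 1891 has 31 days: 588 − 31 = 557 left.
July 1891 has 31 days: 557 − 31 = 526 left.
June 1891 has 30 days: 526 − 30 = 496 left.
May 1891 has 31 days: 496 − 31 = 465 left.
April 1891 has 30 days: 465 − 30 = 435 left.
March 1891 has 31 days: 435 − 31 = 404 left.
February 1891 has 28 days (1891 is not a leap year): 404 − 28 = 376 left.
January 1891 has 31 days: 376 − 31 = 345 left.
December 1890 has 31 days: 345 − 31 = 314 left.
November 1890 has 30 days: 314 − 30 = 284 left.
October 1890 has 31 days: 284 − 31 = 253 left.
September 1890 has 30 days: 253 − 30 = 223 left.
August 1890 has 31 days: 223 − 31 = 192 left.
July 1890 has 31 days: 192 − 31 = 161 left.
June 1890 has 30 days: 161 − 30 = 131 left.
May 1890 has 31 days: 131 − 31 = 100 left.
April 1890 has 30 days: 100 − 30 = 70 left.
March 1890 has 31 days: 70 − 31 = 39 left.
February 1890 has 28 days (1890 is not a leap year): 39 − 28 = 11 left.
January 1890 has 31 days; 31 − 11 = 20 → January 20, 1890.
Counting forward 17 weeks (= 119 days) from January 20, 1890:
January has 31 days, so 31 − 20 = 11 days remain after January 20, 1890; 119 − 11 = 108 left.
February 1890 has 28 days (1890 is not a leap year): 108 − 28 = 80 left.
March 1890 has 31 days: 80 − 31 = 49 left.
April 1890 has 30 days: 49 − 30 = 19 left.
19 days into May 1890 → May 19, 1890.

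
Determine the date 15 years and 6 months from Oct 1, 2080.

Counting forward 15 years and 6 months from October 1, 2080.
+15 years → 2095; month 10 + 6 = 16, which is month 4 of year 2096 → April 2096.
Day 1 is valid in April, giving April 1, 2096.

April 1, 2096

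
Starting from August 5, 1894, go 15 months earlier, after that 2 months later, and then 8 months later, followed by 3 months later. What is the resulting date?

June 5, 1894

Subtracting 15 months from August 5, 1894:
month 8 − 15 = -7, which is month 5 of year 1893 → May 1893.
Day 5 is valid in May, giving May 5, 1893.
Advancing 2 months from May 5, 1893:
month 5 + 2 = 7 → July 1893.
Day 5 is valid in July, giving July 5, 1893.
Advancing 8 months from July 5, 1893:
month 7 + 8 = 15, which is month 3 of year 1894 → March 1894.
Day 5 is valid in March, giving March 5, 1894.
Adding 3 months from March 5, 1894:
month 3 + 3 = 6 → June 1894.
Day 5 is valid in June, giving June 5, 1894.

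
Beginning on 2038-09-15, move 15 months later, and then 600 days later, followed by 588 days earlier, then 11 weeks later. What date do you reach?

March 13, 2040

Adding 15 months from September 15, 2038:
month 9 + 15 = 24, which is month 12 of year 2039 → December 2039.
Day 15 is valid in December, giving December 15, 2039.
Advancing 600 days from December 15, 2039:
December has 31 days, so 31 − 15 = 16 days remain after December 15, 2039; 600 − 16 = 584 left.
January 2040 has 31 days: 584 − 31 = 553 left.
February 2040 has 29 days (2040 is a leap year): 553 − 29 = 524 left.
March 2040 has 31 days: 524 − 31 = 493 left.
April 2040 has 30 days: 493 − 30 = 463 left.
May 2040 has 31 days: 463 − 31 = 432 left.
June 2040 has 30 days: 432 − 30 = 402 left.
July 2040 has 31 days: 402 − 31 = 371 left.
August 2040 has 31 days: 371 − 31 = 340 left.
September 2040 has 30 days: 340 − 30 = 310 left.
October 2040 has 31 days: 310 − 31 = 279 left.
November 2040 has 30 days: 279 − 30 = 249 left.
December 2040 has 31 days: 249 − 31 = 218 left.
January 2041 has 31 days: 218 − 31 = 187 left.
February 2041 has 28 days (2041 is not a leap year): 187 − 28 = 159 left.
March 2041 has 31 days: 159 − 31 = 128 left.
April 2041 has 30 days: 128 − 30 = 98 left.
May 2041 has 31 days: 98 − 31 = 67 left.
June 2041 has 30 days: 67 − 30 = 37 left.
July 2041 has 31 days: 37 − 31 = 6 left.
6 days into August 2041 → August 6, 2041.
Going back 588 days from August 6, 2041:
Going back 6 days from August 6, 2041 reaches the end of the previous month; 588 − 6 = 582 left.
July 2041 has 31 days: 582 − 31 = 551 left.
June 2041 has 30 days: 551 − 30 = 521 left.
May 2041 has 31 days: 521 − 31 = 490 left.
April 2041 has 30 days: 490 − 30 = 460 left.
March 2041 has 31 days: 460 − 31 = 429 left.
February 2041 has 28 days (2041 is not a leap year): 429 − 28 = 401 left.
January 2041 has 31 days: 401 − 31 = 370 left.
December 2040 has 31 days: 370 − 31 = 339 left.
November 2040 has 30 days: 339 − 30 = 309 left.
October 2040 has 31 days: 309 − 31 = 278 left.
September 2040 has 30 days: 278 − 30 = 248 left.
August 2040 has 31 days: 248 − 31 = 217 left.
July 2040 has 31 days: 217 − 31 = 186 left.
June 2040 has 30 days: 186 − 30 = 156 left.
May 2040 has 31 days: 156 − 31 = 125 left.
April 2040 has 30 days: 125 − 30 = 95 left.
March 2040 has 31 days: 95 − 31 = 64 left.
February 2040 has 29 days (2040 is a leap year): 64 − 29 = 35 left.
January 2040 has 31 days: 35 − 31 = 4 left.
December 2039 has 31 days; 31 − 4 = 27 → December 27, 2039.
Counting forward 11 weeks (= 77 days) from December 27, 2039:
December has 31 days, so 31 − 27 = 4 days remain after December 27, 2039; 77 − 4 = 73 left.
January 2040 has 31 days: 73 − 31 = 42 left.
February 2040 has 29 days (2040 is a leap year): 42 − 29 = 13 left.
13 days into March 2040 → March 13, 2040.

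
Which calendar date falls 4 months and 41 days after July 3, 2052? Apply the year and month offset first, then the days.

December 14, 2052

Advancing 4 months and 41 days from July 3, 2052: first the month/year part, then the days.
month 7 + 4 = 11 → November 2052.
Day 3 is valid in November, giving November 3, 2052.
Now add 41 days from November 3, 2052.
November has 30 days, so 30 − 3 = 27 days remain after November 3, 2052; 41 − 27 = 14 left.
14 days into December 2052 → December 14, 2052.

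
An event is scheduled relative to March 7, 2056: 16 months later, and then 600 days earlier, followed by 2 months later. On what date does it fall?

Advancing 16 months from March 7, 2056:
month 3 + 16 = 19, which is month 7 of year 2057 → July 2057.
Day 7 is valid in July, giving July 7, 2057.
Subtracting 600 days from July 7, 2057:
Going back 7 days from July 7, 2057 reaches the end of the previous month; 600 − 7 = 593 left.
June 2057 has 30 days: 593 − 30 = 563 left.
May 2057 has 31 days: 563 − 31 = 532 left.
April 2057 has 30 days: 532 − 30 = 502 left.
March 2057 has 31 days: 502 − 31 = 471 left.
February 2057 has 28 days (2057 is not a leap year): 471 − 28 = 443 left.
January 2057 has 31 days: 443 − 31 = 412 left.
December 2056 has 31 days: 412 − 31 = 381 left.
November 2056 has 30 days: 381 − 30 = 351 left.
October 2056 has 31 days: 351 − 31 = 320 left.
September 2056 has 30 days: 320 − 30 = 290 left.
August 2056 has 31 days: 290 − 31 = 259 left.
July 2056 has 31 days: 259 − 31 = 228 left.
June 2056 has 30 days: 228 − 30 = 198 left.
May 2056 has 31 days: 198 − 31 = 167 left.
April 2056 has 30 days: 167 − 30 = 137 left.
March 2056 has 31 days: 137 − 31 = 106 left.
February 2056 has 29 days (2056 is a leap year): 106 − 29 = 77 left.
January 2056 has 31 days: 77 − 31 = 46 left.
December 2055 has 31 days: 46 − 31 = 15 left.
November 2055 has 30 days; 30 − 15 = 15 → November 15, 2055.
Advancing 2 months from November 15, 2055:
month 11 + 2 = 13, which is month 1 of year 2056 → January 2056.
Day 15 is valid in January, giving January 15, 2056.

January 15, 2056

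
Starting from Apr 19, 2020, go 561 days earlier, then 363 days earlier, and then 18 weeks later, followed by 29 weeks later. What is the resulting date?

September 2, 2018

Going back 561 days from April 19, 2020:
Going back 19 days from April 19, 2020 reaches the end of the previous month; 561 − 19 = 542 left.
March 2020 has 31 days: 542 − 31 = 511 left.
February 2020 has 29 days (2020 is a leap year): 511 − 29 = 482 left.
January 2020 has 31 days: 482 − 31 = 451 left.
December 2019 has 31 days: 451 − 31 = 420 left.
November 2019 has 30 days: 420 − 30 = 390 left.
October 2019 has 31 days: 390 − 31 = 359 left.
September 2019 has 30 days: 359 − 30 = 329 left.
August 2019 has 31 days: 329 − 31 = 298 left.
July 2019 has 31 days: 298 − 31 = 267 left.
June 2019 has 30 days: 267 − 30 = 237 left.
May 2019 has 31 days: 237 − 31 = 206 left.
April 2019 has 30 days: 206 − 30 = 176 left.
March 2019 has 31 days: 176 − 31 = 145 left.
February 2019 has 28 days (2019 is not a leap year): 145 − 28 = 117 left.
January 2019 has 31 days: 117 − 31 = 86 left.
December 2018 has 31 days: 86 − 31 = 55 left.
November 2018 has 30 days: 55 − 30 = 25 left.
October 2018 has 31 days; 31 − 25 = 6 → October 6, 2018.
Subtracting 363 days from October 6, 2018:
Going back 6 days from October 6, 2018 reaches the end of the previous month; 363 − 6 = 357 left.
September 2018 has 30 days: 357 − 30 = 327 left.
August 2018 has 31 days: 327 − 31 = 296 left.
July 2018 has 31 days: 296 − 31 = 265 left.
June 2018 has 30 days: 265 − 30 = 235 left.
May 2018 has 31 days: 235 − 31 = 204 left.
April 2018 has 30 days: 204 − 30 = 174 left.
March 2018 has 31 days: 174 − 31 = 143 left.
February 2018 has 28 days (2018 is not a leap year): 143 − 28 = 115 left.
January 2018 has 31 days: 115 − 31 = 84 left.
December 2017 has 31 days: 84 − 31 = 53 left.
November 2017 has 30 days: 53 − 30 = 23 left.
October 2017 has 31 days; 31 − 23 = 8 → October 8, 2017.
Adding 18 weeks (= 126 days) from October 8, 2017:
October has 31 days, so 31 − 8 = 23 days remain after October 8, 2017; 126 − 23 = 103 left.
November 2017 has 30 days: 103 − 30 = 73 left.
December 2017 has 31 days: 73 − 31 = 42 left.
January 2018 has 31 days: 42 − 31 = 11 left.
11 days into February 2018 → February 11, 2018.
Advancing 29 weeks (= 203 days) from February 11, 2018:
February has 28 days, so 28 − 11 = 17 days remain after February 11, 2018; 203 − 17 = 186 left.
March 2018 has 31 days: 186 − 31 = 155 left.
April 2018 has 30 days: 155 − 30 = 125 left.
May 2018 has 31 days: 125 − 31 = 94 left.
June 2018 has 30 days: 94 − 30 = 64 left.
July 2018 has 31 days: 64 − 31 = 33 left.
August 2018 has 31 days: 33 − 31 = 2 left.
2 days into September 2018 → September 2, 2018.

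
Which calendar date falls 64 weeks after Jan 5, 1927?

Adding 64 weeks = 448 days from January 5, 1927.
January has 31 days, so 31 − 5 = 26 days remain after January 5, 1927; 448 − 26 = 422 left.
February 1927 has 28 days (1927 is not a leap year): 422 − 28 = 394 left.
March 1927 has 31 days: 394 − 31 = 363 left.
April 1927 has 30 days: 363 − 30 = 333 left.
May 1927 has 31 days: 333 − 31 = 302 left.
June 1927 has 30 days: 302 − 30 = 272 left.
July 1927 has 31 days: 272 − 31 = 241 left.
August 1927 has 31 days: 241 − 31 = 210 left.
September 1927 has 30 days: 210 − 30 = 180 left.
October 1927 has 31 days: 180 − 31 = 149 left.
November 1927 has 30 days: 149 − 30 = 119 left.
December 1927 has 31 days: 119 − 31 = 88 left.
January 1928 has 31 days: 88 − 31 = 57 left.
February 1928 has 29 days (1928 is a leap year): 57 − 29 = 28 left.
28 days into March 1928 → March 28, 1928.

March 28, 1928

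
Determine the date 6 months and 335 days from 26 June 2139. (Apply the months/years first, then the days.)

Counting forward 6 months and 335 days from June 26, 2139: first the month/year part, then the days.
month 6 + 6 = 12 → December 2139.
Day 26 is valid in December, giving December 26, 2139.
Now add 335 days from December 26, 2139.
December has 31 days, so 31 − 26 = 5 days remain after December 26, 2139; 335 − 5 = 330 left.
January 2140 has 31 days: 330 − 31 = 299 left.
February 2140 has 29 days (2140 is a leap year): 299 − 29 = 270 left.
March 2140 has 31 days: 270 − 31 = 239 left.
April 2140 has 30 days: 239 − 30 = 209 left.
May 2140 has 31 days: 209 − 31 = 178 left.
June 2140 has 30 days: 178 − 30 = 148 left.
July 2140 has 31 days: 148 − 31 = 117 left.
August 2140 has 31 days: 117 − 31 = 86 left.
September 2140 has 30 days: 86 − 30 = 56 left.
October 2140 has 31 days: 56 − 31 = 25 left.
25 days into November 2140 → November 25, 2140.

November 25, 2140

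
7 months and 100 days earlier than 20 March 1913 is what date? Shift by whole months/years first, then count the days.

May 12, 1912

Going back 7 months and 100 days from March 20, 1913: first the month/year part, then the days.
month 3 − 7 = -4, which is month 8 of year 1912 → August 1912.
Day 20 is valid in August, giving August 20, 1912.
Now subtract 100 days from August 20, 1912.
Going back 20 days from August 20, 1912 reaches the end of the previous month; 100 − 20 = 80 left.
July 1912 has 31 days: 80 − 31 = 49 left.
June 1912 has 30 days: 49 − 30 = 19 left.
May 1912 has 31 days; 31 − 19 = 12 → May 12, 1912.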